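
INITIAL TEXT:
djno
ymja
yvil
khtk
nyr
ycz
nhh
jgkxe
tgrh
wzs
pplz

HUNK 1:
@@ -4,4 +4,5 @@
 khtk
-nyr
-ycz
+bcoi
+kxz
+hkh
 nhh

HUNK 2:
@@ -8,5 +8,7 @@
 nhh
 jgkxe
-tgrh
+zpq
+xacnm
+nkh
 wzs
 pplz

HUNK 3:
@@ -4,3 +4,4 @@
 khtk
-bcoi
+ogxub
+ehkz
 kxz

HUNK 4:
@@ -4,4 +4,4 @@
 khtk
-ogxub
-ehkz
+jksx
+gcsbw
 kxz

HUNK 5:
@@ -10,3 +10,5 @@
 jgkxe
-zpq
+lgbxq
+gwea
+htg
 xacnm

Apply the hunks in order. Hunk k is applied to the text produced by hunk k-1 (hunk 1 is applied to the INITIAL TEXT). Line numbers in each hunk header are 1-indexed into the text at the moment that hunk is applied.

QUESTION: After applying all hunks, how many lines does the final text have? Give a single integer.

Answer: 17

Derivation:
Hunk 1: at line 4 remove [nyr,ycz] add [bcoi,kxz,hkh] -> 12 lines: djno ymja yvil khtk bcoi kxz hkh nhh jgkxe tgrh wzs pplz
Hunk 2: at line 8 remove [tgrh] add [zpq,xacnm,nkh] -> 14 lines: djno ymja yvil khtk bcoi kxz hkh nhh jgkxe zpq xacnm nkh wzs pplz
Hunk 3: at line 4 remove [bcoi] add [ogxub,ehkz] -> 15 lines: djno ymja yvil khtk ogxub ehkz kxz hkh nhh jgkxe zpq xacnm nkh wzs pplz
Hunk 4: at line 4 remove [ogxub,ehkz] add [jksx,gcsbw] -> 15 lines: djno ymja yvil khtk jksx gcsbw kxz hkh nhh jgkxe zpq xacnm nkh wzs pplz
Hunk 5: at line 10 remove [zpq] add [lgbxq,gwea,htg] -> 17 lines: djno ymja yvil khtk jksx gcsbw kxz hkh nhh jgkxe lgbxq gwea htg xacnm nkh wzs pplz
Final line count: 17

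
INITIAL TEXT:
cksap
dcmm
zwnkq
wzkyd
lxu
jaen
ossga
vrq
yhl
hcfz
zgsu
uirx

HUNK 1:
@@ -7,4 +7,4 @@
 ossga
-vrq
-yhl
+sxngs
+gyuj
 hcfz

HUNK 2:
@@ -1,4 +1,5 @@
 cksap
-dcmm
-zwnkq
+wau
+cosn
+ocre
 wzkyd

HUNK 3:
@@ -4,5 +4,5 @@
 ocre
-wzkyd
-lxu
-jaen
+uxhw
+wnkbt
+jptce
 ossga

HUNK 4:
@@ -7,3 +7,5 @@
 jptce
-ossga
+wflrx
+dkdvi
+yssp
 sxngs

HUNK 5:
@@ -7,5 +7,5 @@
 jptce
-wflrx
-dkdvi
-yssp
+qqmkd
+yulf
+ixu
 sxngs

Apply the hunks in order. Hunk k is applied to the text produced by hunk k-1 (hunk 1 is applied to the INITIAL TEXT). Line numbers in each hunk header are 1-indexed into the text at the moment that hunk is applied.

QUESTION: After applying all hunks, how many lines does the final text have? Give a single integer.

Hunk 1: at line 7 remove [vrq,yhl] add [sxngs,gyuj] -> 12 lines: cksap dcmm zwnkq wzkyd lxu jaen ossga sxngs gyuj hcfz zgsu uirx
Hunk 2: at line 1 remove [dcmm,zwnkq] add [wau,cosn,ocre] -> 13 lines: cksap wau cosn ocre wzkyd lxu jaen ossga sxngs gyuj hcfz zgsu uirx
Hunk 3: at line 4 remove [wzkyd,lxu,jaen] add [uxhw,wnkbt,jptce] -> 13 lines: cksap wau cosn ocre uxhw wnkbt jptce ossga sxngs gyuj hcfz zgsu uirx
Hunk 4: at line 7 remove [ossga] add [wflrx,dkdvi,yssp] -> 15 lines: cksap wau cosn ocre uxhw wnkbt jptce wflrx dkdvi yssp sxngs gyuj hcfz zgsu uirx
Hunk 5: at line 7 remove [wflrx,dkdvi,yssp] add [qqmkd,yulf,ixu] -> 15 lines: cksap wau cosn ocre uxhw wnkbt jptce qqmkd yulf ixu sxngs gyuj hcfz zgsu uirx
Final line count: 15

Answer: 15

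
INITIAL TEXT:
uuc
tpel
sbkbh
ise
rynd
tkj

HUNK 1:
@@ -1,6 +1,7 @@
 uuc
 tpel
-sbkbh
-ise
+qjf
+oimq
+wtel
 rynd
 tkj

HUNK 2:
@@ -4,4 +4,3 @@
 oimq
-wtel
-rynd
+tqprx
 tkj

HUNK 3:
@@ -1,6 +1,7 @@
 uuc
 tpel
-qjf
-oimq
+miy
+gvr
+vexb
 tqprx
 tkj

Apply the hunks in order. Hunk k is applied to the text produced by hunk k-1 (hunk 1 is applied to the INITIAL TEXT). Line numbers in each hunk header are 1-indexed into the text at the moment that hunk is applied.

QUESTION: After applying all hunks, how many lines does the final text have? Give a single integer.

Hunk 1: at line 1 remove [sbkbh,ise] add [qjf,oimq,wtel] -> 7 lines: uuc tpel qjf oimq wtel rynd tkj
Hunk 2: at line 4 remove [wtel,rynd] add [tqprx] -> 6 lines: uuc tpel qjf oimq tqprx tkj
Hunk 3: at line 1 remove [qjf,oimq] add [miy,gvr,vexb] -> 7 lines: uuc tpel miy gvr vexb tqprx tkj
Final line count: 7

Answer: 7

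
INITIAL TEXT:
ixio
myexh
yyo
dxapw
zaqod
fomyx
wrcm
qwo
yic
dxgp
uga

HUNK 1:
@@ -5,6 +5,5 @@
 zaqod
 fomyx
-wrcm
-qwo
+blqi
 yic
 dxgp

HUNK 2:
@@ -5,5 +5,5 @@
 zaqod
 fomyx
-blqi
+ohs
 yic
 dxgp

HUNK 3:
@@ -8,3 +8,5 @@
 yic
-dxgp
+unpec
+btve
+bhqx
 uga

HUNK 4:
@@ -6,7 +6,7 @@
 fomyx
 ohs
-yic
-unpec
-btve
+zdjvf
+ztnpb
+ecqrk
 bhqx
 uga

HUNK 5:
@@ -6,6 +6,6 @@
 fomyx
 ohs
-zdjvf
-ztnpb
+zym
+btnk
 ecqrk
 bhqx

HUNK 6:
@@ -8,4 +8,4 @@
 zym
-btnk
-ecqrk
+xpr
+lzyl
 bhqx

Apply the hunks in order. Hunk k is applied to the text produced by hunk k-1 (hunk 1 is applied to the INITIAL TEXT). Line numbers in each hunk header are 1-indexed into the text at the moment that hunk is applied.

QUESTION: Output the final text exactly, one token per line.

Answer: ixio
myexh
yyo
dxapw
zaqod
fomyx
ohs
zym
xpr
lzyl
bhqx
uga

Derivation:
Hunk 1: at line 5 remove [wrcm,qwo] add [blqi] -> 10 lines: ixio myexh yyo dxapw zaqod fomyx blqi yic dxgp uga
Hunk 2: at line 5 remove [blqi] add [ohs] -> 10 lines: ixio myexh yyo dxapw zaqod fomyx ohs yic dxgp uga
Hunk 3: at line 8 remove [dxgp] add [unpec,btve,bhqx] -> 12 lines: ixio myexh yyo dxapw zaqod fomyx ohs yic unpec btve bhqx uga
Hunk 4: at line 6 remove [yic,unpec,btve] add [zdjvf,ztnpb,ecqrk] -> 12 lines: ixio myexh yyo dxapw zaqod fomyx ohs zdjvf ztnpb ecqrk bhqx uga
Hunk 5: at line 6 remove [zdjvf,ztnpb] add [zym,btnk] -> 12 lines: ixio myexh yyo dxapw zaqod fomyx ohs zym btnk ecqrk bhqx uga
Hunk 6: at line 8 remove [btnk,ecqrk] add [xpr,lzyl] -> 12 lines: ixio myexh yyo dxapw zaqod fomyx ohs zym xpr lzyl bhqx uga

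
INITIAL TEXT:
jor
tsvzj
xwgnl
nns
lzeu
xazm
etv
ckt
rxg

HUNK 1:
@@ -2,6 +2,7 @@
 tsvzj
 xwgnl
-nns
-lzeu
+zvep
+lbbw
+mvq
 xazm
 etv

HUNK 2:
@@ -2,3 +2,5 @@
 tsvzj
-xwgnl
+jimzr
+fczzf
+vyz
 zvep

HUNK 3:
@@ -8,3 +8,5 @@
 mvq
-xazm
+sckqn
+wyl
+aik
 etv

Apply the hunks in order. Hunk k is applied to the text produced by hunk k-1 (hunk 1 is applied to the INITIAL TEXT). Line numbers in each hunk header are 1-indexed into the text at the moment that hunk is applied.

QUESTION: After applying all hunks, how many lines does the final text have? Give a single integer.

Hunk 1: at line 2 remove [nns,lzeu] add [zvep,lbbw,mvq] -> 10 lines: jor tsvzj xwgnl zvep lbbw mvq xazm etv ckt rxg
Hunk 2: at line 2 remove [xwgnl] add [jimzr,fczzf,vyz] -> 12 lines: jor tsvzj jimzr fczzf vyz zvep lbbw mvq xazm etv ckt rxg
Hunk 3: at line 8 remove [xazm] add [sckqn,wyl,aik] -> 14 lines: jor tsvzj jimzr fczzf vyz zvep lbbw mvq sckqn wyl aik etv ckt rxg
Final line count: 14

Answer: 14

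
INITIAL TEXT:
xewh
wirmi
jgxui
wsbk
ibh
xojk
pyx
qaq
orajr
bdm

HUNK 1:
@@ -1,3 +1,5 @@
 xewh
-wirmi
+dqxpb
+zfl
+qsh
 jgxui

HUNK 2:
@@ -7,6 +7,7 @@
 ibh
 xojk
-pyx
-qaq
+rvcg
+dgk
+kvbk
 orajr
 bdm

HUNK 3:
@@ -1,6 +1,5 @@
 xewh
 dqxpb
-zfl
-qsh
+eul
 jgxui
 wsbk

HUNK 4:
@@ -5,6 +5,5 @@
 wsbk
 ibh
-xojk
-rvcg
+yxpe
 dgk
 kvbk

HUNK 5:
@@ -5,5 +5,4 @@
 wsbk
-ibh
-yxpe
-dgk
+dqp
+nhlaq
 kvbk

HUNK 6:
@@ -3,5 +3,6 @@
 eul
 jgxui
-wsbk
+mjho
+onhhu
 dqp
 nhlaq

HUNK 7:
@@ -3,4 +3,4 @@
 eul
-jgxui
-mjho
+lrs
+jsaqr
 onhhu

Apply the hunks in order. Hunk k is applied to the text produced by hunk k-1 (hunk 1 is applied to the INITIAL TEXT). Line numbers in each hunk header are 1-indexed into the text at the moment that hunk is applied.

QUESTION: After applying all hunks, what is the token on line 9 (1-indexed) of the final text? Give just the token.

Hunk 1: at line 1 remove [wirmi] add [dqxpb,zfl,qsh] -> 12 lines: xewh dqxpb zfl qsh jgxui wsbk ibh xojk pyx qaq orajr bdm
Hunk 2: at line 7 remove [pyx,qaq] add [rvcg,dgk,kvbk] -> 13 lines: xewh dqxpb zfl qsh jgxui wsbk ibh xojk rvcg dgk kvbk orajr bdm
Hunk 3: at line 1 remove [zfl,qsh] add [eul] -> 12 lines: xewh dqxpb eul jgxui wsbk ibh xojk rvcg dgk kvbk orajr bdm
Hunk 4: at line 5 remove [xojk,rvcg] add [yxpe] -> 11 lines: xewh dqxpb eul jgxui wsbk ibh yxpe dgk kvbk orajr bdm
Hunk 5: at line 5 remove [ibh,yxpe,dgk] add [dqp,nhlaq] -> 10 lines: xewh dqxpb eul jgxui wsbk dqp nhlaq kvbk orajr bdm
Hunk 6: at line 3 remove [wsbk] add [mjho,onhhu] -> 11 lines: xewh dqxpb eul jgxui mjho onhhu dqp nhlaq kvbk orajr bdm
Hunk 7: at line 3 remove [jgxui,mjho] add [lrs,jsaqr] -> 11 lines: xewh dqxpb eul lrs jsaqr onhhu dqp nhlaq kvbk orajr bdm
Final line 9: kvbk

Answer: kvbk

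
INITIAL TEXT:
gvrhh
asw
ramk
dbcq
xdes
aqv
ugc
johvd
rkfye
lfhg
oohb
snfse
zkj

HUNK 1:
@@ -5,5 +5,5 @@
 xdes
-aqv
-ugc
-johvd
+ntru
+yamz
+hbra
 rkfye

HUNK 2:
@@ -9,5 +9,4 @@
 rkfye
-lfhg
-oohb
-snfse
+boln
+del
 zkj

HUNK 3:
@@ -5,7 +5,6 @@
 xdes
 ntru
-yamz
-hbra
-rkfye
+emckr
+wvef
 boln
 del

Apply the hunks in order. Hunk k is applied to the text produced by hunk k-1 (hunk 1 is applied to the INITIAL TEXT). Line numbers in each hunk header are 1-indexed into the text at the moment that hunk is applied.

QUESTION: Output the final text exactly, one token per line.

Hunk 1: at line 5 remove [aqv,ugc,johvd] add [ntru,yamz,hbra] -> 13 lines: gvrhh asw ramk dbcq xdes ntru yamz hbra rkfye lfhg oohb snfse zkj
Hunk 2: at line 9 remove [lfhg,oohb,snfse] add [boln,del] -> 12 lines: gvrhh asw ramk dbcq xdes ntru yamz hbra rkfye boln del zkj
Hunk 3: at line 5 remove [yamz,hbra,rkfye] add [emckr,wvef] -> 11 lines: gvrhh asw ramk dbcq xdes ntru emckr wvef boln del zkj

Answer: gvrhh
asw
ramk
dbcq
xdes
ntru
emckr
wvef
boln
del
zkj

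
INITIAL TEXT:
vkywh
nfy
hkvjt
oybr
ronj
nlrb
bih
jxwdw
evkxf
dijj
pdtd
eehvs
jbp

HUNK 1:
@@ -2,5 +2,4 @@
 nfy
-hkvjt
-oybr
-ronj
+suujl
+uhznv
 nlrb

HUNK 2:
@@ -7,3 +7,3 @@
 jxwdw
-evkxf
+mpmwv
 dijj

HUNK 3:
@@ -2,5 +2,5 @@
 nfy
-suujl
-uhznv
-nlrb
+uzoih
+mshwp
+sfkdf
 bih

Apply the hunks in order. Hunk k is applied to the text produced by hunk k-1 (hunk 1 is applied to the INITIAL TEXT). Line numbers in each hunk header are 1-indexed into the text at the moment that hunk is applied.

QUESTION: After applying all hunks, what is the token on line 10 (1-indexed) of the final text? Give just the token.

Answer: pdtd

Derivation:
Hunk 1: at line 2 remove [hkvjt,oybr,ronj] add [suujl,uhznv] -> 12 lines: vkywh nfy suujl uhznv nlrb bih jxwdw evkxf dijj pdtd eehvs jbp
Hunk 2: at line 7 remove [evkxf] add [mpmwv] -> 12 lines: vkywh nfy suujl uhznv nlrb bih jxwdw mpmwv dijj pdtd eehvs jbp
Hunk 3: at line 2 remove [suujl,uhznv,nlrb] add [uzoih,mshwp,sfkdf] -> 12 lines: vkywh nfy uzoih mshwp sfkdf bih jxwdw mpmwv dijj pdtd eehvs jbp
Final line 10: pdtd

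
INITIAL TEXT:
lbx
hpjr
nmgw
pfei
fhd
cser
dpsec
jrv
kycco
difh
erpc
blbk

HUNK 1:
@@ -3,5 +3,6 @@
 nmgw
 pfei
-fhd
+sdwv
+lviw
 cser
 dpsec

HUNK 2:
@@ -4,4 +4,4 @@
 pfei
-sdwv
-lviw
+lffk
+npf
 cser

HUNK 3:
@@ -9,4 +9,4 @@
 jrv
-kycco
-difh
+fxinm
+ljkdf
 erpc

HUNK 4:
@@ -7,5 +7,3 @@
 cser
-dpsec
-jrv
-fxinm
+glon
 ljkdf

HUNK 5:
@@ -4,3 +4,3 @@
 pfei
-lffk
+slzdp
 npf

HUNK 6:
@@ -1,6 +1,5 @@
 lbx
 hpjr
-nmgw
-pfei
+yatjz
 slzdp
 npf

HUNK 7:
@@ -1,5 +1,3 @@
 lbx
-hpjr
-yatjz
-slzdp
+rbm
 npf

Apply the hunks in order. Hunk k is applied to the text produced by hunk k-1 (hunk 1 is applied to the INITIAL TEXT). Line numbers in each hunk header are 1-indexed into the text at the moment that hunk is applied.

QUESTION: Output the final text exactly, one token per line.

Answer: lbx
rbm
npf
cser
glon
ljkdf
erpc
blbk

Derivation:
Hunk 1: at line 3 remove [fhd] add [sdwv,lviw] -> 13 lines: lbx hpjr nmgw pfei sdwv lviw cser dpsec jrv kycco difh erpc blbk
Hunk 2: at line 4 remove [sdwv,lviw] add [lffk,npf] -> 13 lines: lbx hpjr nmgw pfei lffk npf cser dpsec jrv kycco difh erpc blbk
Hunk 3: at line 9 remove [kycco,difh] add [fxinm,ljkdf] -> 13 lines: lbx hpjr nmgw pfei lffk npf cser dpsec jrv fxinm ljkdf erpc blbk
Hunk 4: at line 7 remove [dpsec,jrv,fxinm] add [glon] -> 11 lines: lbx hpjr nmgw pfei lffk npf cser glon ljkdf erpc blbk
Hunk 5: at line 4 remove [lffk] add [slzdp] -> 11 lines: lbx hpjr nmgw pfei slzdp npf cser glon ljkdf erpc blbk
Hunk 6: at line 1 remove [nmgw,pfei] add [yatjz] -> 10 lines: lbx hpjr yatjz slzdp npf cser glon ljkdf erpc blbk
Hunk 7: at line 1 remove [hpjr,yatjz,slzdp] add [rbm] -> 8 lines: lbx rbm npf cser glon ljkdf erpc blbk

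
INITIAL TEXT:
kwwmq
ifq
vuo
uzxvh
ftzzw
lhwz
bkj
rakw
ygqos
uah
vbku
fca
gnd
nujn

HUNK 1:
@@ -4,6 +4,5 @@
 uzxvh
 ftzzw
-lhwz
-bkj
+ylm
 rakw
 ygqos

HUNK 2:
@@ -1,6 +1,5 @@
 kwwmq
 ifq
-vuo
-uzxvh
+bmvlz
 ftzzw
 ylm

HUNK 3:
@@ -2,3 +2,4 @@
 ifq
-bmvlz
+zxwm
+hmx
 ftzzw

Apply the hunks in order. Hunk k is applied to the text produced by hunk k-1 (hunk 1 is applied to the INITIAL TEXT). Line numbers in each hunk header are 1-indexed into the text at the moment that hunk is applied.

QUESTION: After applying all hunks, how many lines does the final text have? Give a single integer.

Hunk 1: at line 4 remove [lhwz,bkj] add [ylm] -> 13 lines: kwwmq ifq vuo uzxvh ftzzw ylm rakw ygqos uah vbku fca gnd nujn
Hunk 2: at line 1 remove [vuo,uzxvh] add [bmvlz] -> 12 lines: kwwmq ifq bmvlz ftzzw ylm rakw ygqos uah vbku fca gnd nujn
Hunk 3: at line 2 remove [bmvlz] add [zxwm,hmx] -> 13 lines: kwwmq ifq zxwm hmx ftzzw ylm rakw ygqos uah vbku fca gnd nujn
Final line count: 13

Answer: 13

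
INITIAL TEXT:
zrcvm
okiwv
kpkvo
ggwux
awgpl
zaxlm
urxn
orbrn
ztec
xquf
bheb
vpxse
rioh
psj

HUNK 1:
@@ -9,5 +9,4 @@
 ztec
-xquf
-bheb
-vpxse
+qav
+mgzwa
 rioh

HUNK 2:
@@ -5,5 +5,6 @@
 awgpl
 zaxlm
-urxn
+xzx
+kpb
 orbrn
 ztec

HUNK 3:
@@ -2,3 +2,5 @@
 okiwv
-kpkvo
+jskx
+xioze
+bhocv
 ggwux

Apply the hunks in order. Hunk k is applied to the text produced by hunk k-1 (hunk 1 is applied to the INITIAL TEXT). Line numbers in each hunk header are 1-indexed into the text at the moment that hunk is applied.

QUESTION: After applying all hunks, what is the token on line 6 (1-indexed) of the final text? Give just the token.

Hunk 1: at line 9 remove [xquf,bheb,vpxse] add [qav,mgzwa] -> 13 lines: zrcvm okiwv kpkvo ggwux awgpl zaxlm urxn orbrn ztec qav mgzwa rioh psj
Hunk 2: at line 5 remove [urxn] add [xzx,kpb] -> 14 lines: zrcvm okiwv kpkvo ggwux awgpl zaxlm xzx kpb orbrn ztec qav mgzwa rioh psj
Hunk 3: at line 2 remove [kpkvo] add [jskx,xioze,bhocv] -> 16 lines: zrcvm okiwv jskx xioze bhocv ggwux awgpl zaxlm xzx kpb orbrn ztec qav mgzwa rioh psj
Final line 6: ggwux

Answer: ggwux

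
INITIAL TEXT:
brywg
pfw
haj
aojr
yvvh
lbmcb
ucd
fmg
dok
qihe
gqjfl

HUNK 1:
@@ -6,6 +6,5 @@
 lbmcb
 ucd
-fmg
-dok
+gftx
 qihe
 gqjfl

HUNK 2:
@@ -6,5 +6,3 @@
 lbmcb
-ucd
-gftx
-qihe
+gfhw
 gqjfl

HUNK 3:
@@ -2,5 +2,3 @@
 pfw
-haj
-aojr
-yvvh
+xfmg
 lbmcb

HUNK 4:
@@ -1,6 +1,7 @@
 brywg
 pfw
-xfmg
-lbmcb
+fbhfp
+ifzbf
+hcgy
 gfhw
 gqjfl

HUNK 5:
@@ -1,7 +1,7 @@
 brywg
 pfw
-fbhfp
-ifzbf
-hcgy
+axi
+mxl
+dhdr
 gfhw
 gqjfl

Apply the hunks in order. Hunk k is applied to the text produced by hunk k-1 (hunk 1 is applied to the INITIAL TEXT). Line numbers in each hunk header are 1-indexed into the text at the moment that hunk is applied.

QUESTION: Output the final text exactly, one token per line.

Hunk 1: at line 6 remove [fmg,dok] add [gftx] -> 10 lines: brywg pfw haj aojr yvvh lbmcb ucd gftx qihe gqjfl
Hunk 2: at line 6 remove [ucd,gftx,qihe] add [gfhw] -> 8 lines: brywg pfw haj aojr yvvh lbmcb gfhw gqjfl
Hunk 3: at line 2 remove [haj,aojr,yvvh] add [xfmg] -> 6 lines: brywg pfw xfmg lbmcb gfhw gqjfl
Hunk 4: at line 1 remove [xfmg,lbmcb] add [fbhfp,ifzbf,hcgy] -> 7 lines: brywg pfw fbhfp ifzbf hcgy gfhw gqjfl
Hunk 5: at line 1 remove [fbhfp,ifzbf,hcgy] add [axi,mxl,dhdr] -> 7 lines: brywg pfw axi mxl dhdr gfhw gqjfl

Answer: brywg
pfw
axi
mxl
dhdr
gfhw
gqjfl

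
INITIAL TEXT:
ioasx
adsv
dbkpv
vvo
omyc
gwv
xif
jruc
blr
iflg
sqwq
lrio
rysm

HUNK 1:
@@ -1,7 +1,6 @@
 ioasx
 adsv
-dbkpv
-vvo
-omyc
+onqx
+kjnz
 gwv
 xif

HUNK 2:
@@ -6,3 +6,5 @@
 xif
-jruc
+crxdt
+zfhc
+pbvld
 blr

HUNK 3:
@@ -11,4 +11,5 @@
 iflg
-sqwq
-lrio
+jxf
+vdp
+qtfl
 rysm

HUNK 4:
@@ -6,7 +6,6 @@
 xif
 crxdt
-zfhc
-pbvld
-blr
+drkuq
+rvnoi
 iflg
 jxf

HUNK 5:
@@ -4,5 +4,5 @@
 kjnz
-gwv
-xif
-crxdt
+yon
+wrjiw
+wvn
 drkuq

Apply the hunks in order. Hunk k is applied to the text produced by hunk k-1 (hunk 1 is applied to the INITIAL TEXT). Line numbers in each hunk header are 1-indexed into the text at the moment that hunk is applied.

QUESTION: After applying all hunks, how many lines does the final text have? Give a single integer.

Hunk 1: at line 1 remove [dbkpv,vvo,omyc] add [onqx,kjnz] -> 12 lines: ioasx adsv onqx kjnz gwv xif jruc blr iflg sqwq lrio rysm
Hunk 2: at line 6 remove [jruc] add [crxdt,zfhc,pbvld] -> 14 lines: ioasx adsv onqx kjnz gwv xif crxdt zfhc pbvld blr iflg sqwq lrio rysm
Hunk 3: at line 11 remove [sqwq,lrio] add [jxf,vdp,qtfl] -> 15 lines: ioasx adsv onqx kjnz gwv xif crxdt zfhc pbvld blr iflg jxf vdp qtfl rysm
Hunk 4: at line 6 remove [zfhc,pbvld,blr] add [drkuq,rvnoi] -> 14 lines: ioasx adsv onqx kjnz gwv xif crxdt drkuq rvnoi iflg jxf vdp qtfl rysm
Hunk 5: at line 4 remove [gwv,xif,crxdt] add [yon,wrjiw,wvn] -> 14 lines: ioasx adsv onqx kjnz yon wrjiw wvn drkuq rvnoi iflg jxf vdp qtfl rysm
Final line count: 14

Answer: 14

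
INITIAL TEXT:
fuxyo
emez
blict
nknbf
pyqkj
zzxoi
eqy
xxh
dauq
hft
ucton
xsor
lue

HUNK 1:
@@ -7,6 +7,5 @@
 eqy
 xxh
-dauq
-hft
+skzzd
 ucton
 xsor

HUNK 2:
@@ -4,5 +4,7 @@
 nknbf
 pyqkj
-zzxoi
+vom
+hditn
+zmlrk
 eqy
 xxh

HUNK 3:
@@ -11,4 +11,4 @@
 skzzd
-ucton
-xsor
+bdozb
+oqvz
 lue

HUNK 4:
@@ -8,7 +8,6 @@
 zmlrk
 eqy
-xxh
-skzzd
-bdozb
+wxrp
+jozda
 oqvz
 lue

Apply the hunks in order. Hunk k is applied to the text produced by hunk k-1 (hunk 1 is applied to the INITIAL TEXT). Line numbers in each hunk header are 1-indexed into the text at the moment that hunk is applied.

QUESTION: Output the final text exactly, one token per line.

Answer: fuxyo
emez
blict
nknbf
pyqkj
vom
hditn
zmlrk
eqy
wxrp
jozda
oqvz
lue

Derivation:
Hunk 1: at line 7 remove [dauq,hft] add [skzzd] -> 12 lines: fuxyo emez blict nknbf pyqkj zzxoi eqy xxh skzzd ucton xsor lue
Hunk 2: at line 4 remove [zzxoi] add [vom,hditn,zmlrk] -> 14 lines: fuxyo emez blict nknbf pyqkj vom hditn zmlrk eqy xxh skzzd ucton xsor lue
Hunk 3: at line 11 remove [ucton,xsor] add [bdozb,oqvz] -> 14 lines: fuxyo emez blict nknbf pyqkj vom hditn zmlrk eqy xxh skzzd bdozb oqvz lue
Hunk 4: at line 8 remove [xxh,skzzd,bdozb] add [wxrp,jozda] -> 13 lines: fuxyo emez blict nknbf pyqkj vom hditn zmlrk eqy wxrp jozda oqvz lue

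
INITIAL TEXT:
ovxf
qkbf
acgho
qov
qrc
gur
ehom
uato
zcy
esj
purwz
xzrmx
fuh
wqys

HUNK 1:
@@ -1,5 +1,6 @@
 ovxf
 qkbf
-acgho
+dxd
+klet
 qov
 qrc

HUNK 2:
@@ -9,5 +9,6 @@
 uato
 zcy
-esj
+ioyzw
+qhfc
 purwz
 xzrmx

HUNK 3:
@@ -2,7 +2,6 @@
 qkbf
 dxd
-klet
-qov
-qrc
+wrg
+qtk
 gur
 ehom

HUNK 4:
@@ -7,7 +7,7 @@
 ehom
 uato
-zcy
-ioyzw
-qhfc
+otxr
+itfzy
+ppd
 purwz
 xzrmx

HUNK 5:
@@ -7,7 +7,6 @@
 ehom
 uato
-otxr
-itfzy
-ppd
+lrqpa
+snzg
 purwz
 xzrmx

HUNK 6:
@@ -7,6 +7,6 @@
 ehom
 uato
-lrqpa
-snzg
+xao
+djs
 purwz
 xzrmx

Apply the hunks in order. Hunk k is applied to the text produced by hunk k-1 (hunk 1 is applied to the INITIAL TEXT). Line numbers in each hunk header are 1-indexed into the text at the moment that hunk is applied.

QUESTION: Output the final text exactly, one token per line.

Hunk 1: at line 1 remove [acgho] add [dxd,klet] -> 15 lines: ovxf qkbf dxd klet qov qrc gur ehom uato zcy esj purwz xzrmx fuh wqys
Hunk 2: at line 9 remove [esj] add [ioyzw,qhfc] -> 16 lines: ovxf qkbf dxd klet qov qrc gur ehom uato zcy ioyzw qhfc purwz xzrmx fuh wqys
Hunk 3: at line 2 remove [klet,qov,qrc] add [wrg,qtk] -> 15 lines: ovxf qkbf dxd wrg qtk gur ehom uato zcy ioyzw qhfc purwz xzrmx fuh wqys
Hunk 4: at line 7 remove [zcy,ioyzw,qhfc] add [otxr,itfzy,ppd] -> 15 lines: ovxf qkbf dxd wrg qtk gur ehom uato otxr itfzy ppd purwz xzrmx fuh wqys
Hunk 5: at line 7 remove [otxr,itfzy,ppd] add [lrqpa,snzg] -> 14 lines: ovxf qkbf dxd wrg qtk gur ehom uato lrqpa snzg purwz xzrmx fuh wqys
Hunk 6: at line 7 remove [lrqpa,snzg] add [xao,djs] -> 14 lines: ovxf qkbf dxd wrg qtk gur ehom uato xao djs purwz xzrmx fuh wqys

Answer: ovxf
qkbf
dxd
wrg
qtk
gur
ehom
uato
xao
djs
purwz
xzrmx
fuh
wqys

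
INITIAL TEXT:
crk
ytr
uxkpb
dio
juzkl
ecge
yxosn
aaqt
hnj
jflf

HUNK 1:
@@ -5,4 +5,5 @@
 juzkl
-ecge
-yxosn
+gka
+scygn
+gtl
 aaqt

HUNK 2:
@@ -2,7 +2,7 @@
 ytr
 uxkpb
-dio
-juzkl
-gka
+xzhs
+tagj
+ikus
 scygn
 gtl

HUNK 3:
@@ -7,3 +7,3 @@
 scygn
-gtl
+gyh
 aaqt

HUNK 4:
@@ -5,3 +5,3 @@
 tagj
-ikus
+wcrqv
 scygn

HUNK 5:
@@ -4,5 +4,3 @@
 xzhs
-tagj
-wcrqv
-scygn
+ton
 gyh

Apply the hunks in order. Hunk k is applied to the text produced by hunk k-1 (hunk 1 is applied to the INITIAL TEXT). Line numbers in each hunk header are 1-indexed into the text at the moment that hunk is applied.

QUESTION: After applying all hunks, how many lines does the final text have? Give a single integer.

Hunk 1: at line 5 remove [ecge,yxosn] add [gka,scygn,gtl] -> 11 lines: crk ytr uxkpb dio juzkl gka scygn gtl aaqt hnj jflf
Hunk 2: at line 2 remove [dio,juzkl,gka] add [xzhs,tagj,ikus] -> 11 lines: crk ytr uxkpb xzhs tagj ikus scygn gtl aaqt hnj jflf
Hunk 3: at line 7 remove [gtl] add [gyh] -> 11 lines: crk ytr uxkpb xzhs tagj ikus scygn gyh aaqt hnj jflf
Hunk 4: at line 5 remove [ikus] add [wcrqv] -> 11 lines: crk ytr uxkpb xzhs tagj wcrqv scygn gyh aaqt hnj jflf
Hunk 5: at line 4 remove [tagj,wcrqv,scygn] add [ton] -> 9 lines: crk ytr uxkpb xzhs ton gyh aaqt hnj jflf
Final line count: 9

Answer: 9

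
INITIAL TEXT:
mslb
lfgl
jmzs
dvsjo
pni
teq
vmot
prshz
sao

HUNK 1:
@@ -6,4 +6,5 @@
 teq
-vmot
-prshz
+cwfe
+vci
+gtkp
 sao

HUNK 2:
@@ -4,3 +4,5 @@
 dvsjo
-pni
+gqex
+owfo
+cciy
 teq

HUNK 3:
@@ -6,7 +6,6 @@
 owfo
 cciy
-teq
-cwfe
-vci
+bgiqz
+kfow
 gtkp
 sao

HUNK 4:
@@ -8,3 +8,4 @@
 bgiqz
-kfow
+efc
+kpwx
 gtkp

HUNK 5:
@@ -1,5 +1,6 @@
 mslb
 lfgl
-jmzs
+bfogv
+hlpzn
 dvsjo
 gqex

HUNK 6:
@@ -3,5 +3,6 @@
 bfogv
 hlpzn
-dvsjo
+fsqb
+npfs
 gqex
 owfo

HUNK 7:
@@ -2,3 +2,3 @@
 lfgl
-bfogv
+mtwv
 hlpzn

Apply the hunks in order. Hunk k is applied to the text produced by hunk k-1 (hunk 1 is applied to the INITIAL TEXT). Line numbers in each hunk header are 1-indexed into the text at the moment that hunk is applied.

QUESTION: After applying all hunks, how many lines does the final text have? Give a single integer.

Answer: 14

Derivation:
Hunk 1: at line 6 remove [vmot,prshz] add [cwfe,vci,gtkp] -> 10 lines: mslb lfgl jmzs dvsjo pni teq cwfe vci gtkp sao
Hunk 2: at line 4 remove [pni] add [gqex,owfo,cciy] -> 12 lines: mslb lfgl jmzs dvsjo gqex owfo cciy teq cwfe vci gtkp sao
Hunk 3: at line 6 remove [teq,cwfe,vci] add [bgiqz,kfow] -> 11 lines: mslb lfgl jmzs dvsjo gqex owfo cciy bgiqz kfow gtkp sao
Hunk 4: at line 8 remove [kfow] add [efc,kpwx] -> 12 lines: mslb lfgl jmzs dvsjo gqex owfo cciy bgiqz efc kpwx gtkp sao
Hunk 5: at line 1 remove [jmzs] add [bfogv,hlpzn] -> 13 lines: mslb lfgl bfogv hlpzn dvsjo gqex owfo cciy bgiqz efc kpwx gtkp sao
Hunk 6: at line 3 remove [dvsjo] add [fsqb,npfs] -> 14 lines: mslb lfgl bfogv hlpzn fsqb npfs gqex owfo cciy bgiqz efc kpwx gtkp sao
Hunk 7: at line 2 remove [bfogv] add [mtwv] -> 14 lines: mslb lfgl mtwv hlpzn fsqb npfs gqex owfo cciy bgiqz efc kpwx gtkp sao
Final line count: 14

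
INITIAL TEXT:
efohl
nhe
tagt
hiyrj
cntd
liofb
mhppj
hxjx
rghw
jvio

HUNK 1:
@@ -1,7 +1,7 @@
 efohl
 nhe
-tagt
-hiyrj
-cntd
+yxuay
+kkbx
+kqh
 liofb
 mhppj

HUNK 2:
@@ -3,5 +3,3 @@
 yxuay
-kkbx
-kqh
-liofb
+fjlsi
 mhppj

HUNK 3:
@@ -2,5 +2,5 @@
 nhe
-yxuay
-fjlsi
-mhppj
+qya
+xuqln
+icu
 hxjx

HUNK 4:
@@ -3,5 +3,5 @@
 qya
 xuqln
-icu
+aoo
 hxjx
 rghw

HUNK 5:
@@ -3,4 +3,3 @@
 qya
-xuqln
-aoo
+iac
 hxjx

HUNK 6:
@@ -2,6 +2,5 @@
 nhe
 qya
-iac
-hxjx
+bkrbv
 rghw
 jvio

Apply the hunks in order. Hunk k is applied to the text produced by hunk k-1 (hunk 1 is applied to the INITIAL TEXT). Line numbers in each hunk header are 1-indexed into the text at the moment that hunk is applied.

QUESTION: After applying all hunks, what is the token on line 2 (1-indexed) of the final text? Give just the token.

Hunk 1: at line 1 remove [tagt,hiyrj,cntd] add [yxuay,kkbx,kqh] -> 10 lines: efohl nhe yxuay kkbx kqh liofb mhppj hxjx rghw jvio
Hunk 2: at line 3 remove [kkbx,kqh,liofb] add [fjlsi] -> 8 lines: efohl nhe yxuay fjlsi mhppj hxjx rghw jvio
Hunk 3: at line 2 remove [yxuay,fjlsi,mhppj] add [qya,xuqln,icu] -> 8 lines: efohl nhe qya xuqln icu hxjx rghw jvio
Hunk 4: at line 3 remove [icu] add [aoo] -> 8 lines: efohl nhe qya xuqln aoo hxjx rghw jvio
Hunk 5: at line 3 remove [xuqln,aoo] add [iac] -> 7 lines: efohl nhe qya iac hxjx rghw jvio
Hunk 6: at line 2 remove [iac,hxjx] add [bkrbv] -> 6 lines: efohl nhe qya bkrbv rghw jvio
Final line 2: nhe

Answer: nhe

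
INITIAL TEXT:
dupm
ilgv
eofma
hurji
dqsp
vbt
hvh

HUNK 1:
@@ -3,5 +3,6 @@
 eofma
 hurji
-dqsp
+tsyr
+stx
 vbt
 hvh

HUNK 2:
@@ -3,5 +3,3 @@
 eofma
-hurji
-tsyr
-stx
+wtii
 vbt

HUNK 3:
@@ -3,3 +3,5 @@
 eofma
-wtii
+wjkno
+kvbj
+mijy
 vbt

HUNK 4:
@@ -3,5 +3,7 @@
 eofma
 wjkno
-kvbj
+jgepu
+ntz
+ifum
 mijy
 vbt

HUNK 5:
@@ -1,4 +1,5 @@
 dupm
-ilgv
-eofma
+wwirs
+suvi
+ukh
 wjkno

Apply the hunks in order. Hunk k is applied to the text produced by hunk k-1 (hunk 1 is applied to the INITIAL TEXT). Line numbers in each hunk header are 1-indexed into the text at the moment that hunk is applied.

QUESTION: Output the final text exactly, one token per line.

Hunk 1: at line 3 remove [dqsp] add [tsyr,stx] -> 8 lines: dupm ilgv eofma hurji tsyr stx vbt hvh
Hunk 2: at line 3 remove [hurji,tsyr,stx] add [wtii] -> 6 lines: dupm ilgv eofma wtii vbt hvh
Hunk 3: at line 3 remove [wtii] add [wjkno,kvbj,mijy] -> 8 lines: dupm ilgv eofma wjkno kvbj mijy vbt hvh
Hunk 4: at line 3 remove [kvbj] add [jgepu,ntz,ifum] -> 10 lines: dupm ilgv eofma wjkno jgepu ntz ifum mijy vbt hvh
Hunk 5: at line 1 remove [ilgv,eofma] add [wwirs,suvi,ukh] -> 11 lines: dupm wwirs suvi ukh wjkno jgepu ntz ifum mijy vbt hvh

Answer: dupm
wwirs
suvi
ukh
wjkno
jgepu
ntz
ifum
mijy
vbt
hvh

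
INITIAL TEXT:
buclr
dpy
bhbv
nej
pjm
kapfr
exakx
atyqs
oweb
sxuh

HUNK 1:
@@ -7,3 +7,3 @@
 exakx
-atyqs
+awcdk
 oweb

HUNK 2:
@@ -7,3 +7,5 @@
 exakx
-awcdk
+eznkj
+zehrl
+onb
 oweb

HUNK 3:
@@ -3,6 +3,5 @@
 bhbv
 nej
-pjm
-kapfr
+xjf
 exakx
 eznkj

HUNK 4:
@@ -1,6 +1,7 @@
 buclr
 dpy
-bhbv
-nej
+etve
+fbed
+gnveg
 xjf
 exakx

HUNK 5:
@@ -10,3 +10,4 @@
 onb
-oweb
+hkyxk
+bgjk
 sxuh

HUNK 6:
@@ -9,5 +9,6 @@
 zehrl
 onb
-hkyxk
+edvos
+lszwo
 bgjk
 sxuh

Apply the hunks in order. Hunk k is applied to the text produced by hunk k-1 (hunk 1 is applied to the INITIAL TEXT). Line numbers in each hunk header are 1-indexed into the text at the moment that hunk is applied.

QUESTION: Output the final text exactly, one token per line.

Answer: buclr
dpy
etve
fbed
gnveg
xjf
exakx
eznkj
zehrl
onb
edvos
lszwo
bgjk
sxuh

Derivation:
Hunk 1: at line 7 remove [atyqs] add [awcdk] -> 10 lines: buclr dpy bhbv nej pjm kapfr exakx awcdk oweb sxuh
Hunk 2: at line 7 remove [awcdk] add [eznkj,zehrl,onb] -> 12 lines: buclr dpy bhbv nej pjm kapfr exakx eznkj zehrl onb oweb sxuh
Hunk 3: at line 3 remove [pjm,kapfr] add [xjf] -> 11 lines: buclr dpy bhbv nej xjf exakx eznkj zehrl onb oweb sxuh
Hunk 4: at line 1 remove [bhbv,nej] add [etve,fbed,gnveg] -> 12 lines: buclr dpy etve fbed gnveg xjf exakx eznkj zehrl onb oweb sxuh
Hunk 5: at line 10 remove [oweb] add [hkyxk,bgjk] -> 13 lines: buclr dpy etve fbed gnveg xjf exakx eznkj zehrl onb hkyxk bgjk sxuh
Hunk 6: at line 9 remove [hkyxk] add [edvos,lszwo] -> 14 lines: buclr dpy etve fbed gnveg xjf exakx eznkj zehrl onb edvos lszwo bgjk sxuh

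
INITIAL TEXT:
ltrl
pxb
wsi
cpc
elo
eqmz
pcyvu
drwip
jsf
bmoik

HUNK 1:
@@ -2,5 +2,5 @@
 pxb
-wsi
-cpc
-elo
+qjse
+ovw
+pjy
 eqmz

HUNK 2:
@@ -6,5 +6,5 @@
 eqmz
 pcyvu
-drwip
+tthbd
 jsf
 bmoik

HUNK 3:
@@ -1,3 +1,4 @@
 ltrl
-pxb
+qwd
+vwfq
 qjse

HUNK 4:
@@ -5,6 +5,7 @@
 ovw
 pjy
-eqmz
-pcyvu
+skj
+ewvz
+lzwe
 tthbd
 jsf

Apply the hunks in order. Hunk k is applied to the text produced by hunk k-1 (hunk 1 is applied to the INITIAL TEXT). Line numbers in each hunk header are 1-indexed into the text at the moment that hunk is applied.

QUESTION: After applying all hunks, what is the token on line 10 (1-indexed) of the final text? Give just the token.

Hunk 1: at line 2 remove [wsi,cpc,elo] add [qjse,ovw,pjy] -> 10 lines: ltrl pxb qjse ovw pjy eqmz pcyvu drwip jsf bmoik
Hunk 2: at line 6 remove [drwip] add [tthbd] -> 10 lines: ltrl pxb qjse ovw pjy eqmz pcyvu tthbd jsf bmoik
Hunk 3: at line 1 remove [pxb] add [qwd,vwfq] -> 11 lines: ltrl qwd vwfq qjse ovw pjy eqmz pcyvu tthbd jsf bmoik
Hunk 4: at line 5 remove [eqmz,pcyvu] add [skj,ewvz,lzwe] -> 12 lines: ltrl qwd vwfq qjse ovw pjy skj ewvz lzwe tthbd jsf bmoik
Final line 10: tthbd

Answer: tthbd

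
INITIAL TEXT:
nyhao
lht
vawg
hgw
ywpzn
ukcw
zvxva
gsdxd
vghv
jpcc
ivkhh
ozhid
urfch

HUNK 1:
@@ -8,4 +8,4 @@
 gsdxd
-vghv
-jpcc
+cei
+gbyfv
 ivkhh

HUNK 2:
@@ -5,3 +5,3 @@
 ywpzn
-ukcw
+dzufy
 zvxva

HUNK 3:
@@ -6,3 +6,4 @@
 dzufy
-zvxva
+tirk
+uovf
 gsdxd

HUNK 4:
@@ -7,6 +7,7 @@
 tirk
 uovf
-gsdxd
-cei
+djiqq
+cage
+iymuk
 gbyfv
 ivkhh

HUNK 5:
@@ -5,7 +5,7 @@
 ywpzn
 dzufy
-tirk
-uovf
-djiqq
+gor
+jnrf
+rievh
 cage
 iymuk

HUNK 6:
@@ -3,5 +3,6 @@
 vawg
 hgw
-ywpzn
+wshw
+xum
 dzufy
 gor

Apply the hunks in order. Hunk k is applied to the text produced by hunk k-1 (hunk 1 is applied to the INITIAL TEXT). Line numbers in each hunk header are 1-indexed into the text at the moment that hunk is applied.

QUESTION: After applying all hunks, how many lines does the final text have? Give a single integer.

Answer: 16

Derivation:
Hunk 1: at line 8 remove [vghv,jpcc] add [cei,gbyfv] -> 13 lines: nyhao lht vawg hgw ywpzn ukcw zvxva gsdxd cei gbyfv ivkhh ozhid urfch
Hunk 2: at line 5 remove [ukcw] add [dzufy] -> 13 lines: nyhao lht vawg hgw ywpzn dzufy zvxva gsdxd cei gbyfv ivkhh ozhid urfch
Hunk 3: at line 6 remove [zvxva] add [tirk,uovf] -> 14 lines: nyhao lht vawg hgw ywpzn dzufy tirk uovf gsdxd cei gbyfv ivkhh ozhid urfch
Hunk 4: at line 7 remove [gsdxd,cei] add [djiqq,cage,iymuk] -> 15 lines: nyhao lht vawg hgw ywpzn dzufy tirk uovf djiqq cage iymuk gbyfv ivkhh ozhid urfch
Hunk 5: at line 5 remove [tirk,uovf,djiqq] add [gor,jnrf,rievh] -> 15 lines: nyhao lht vawg hgw ywpzn dzufy gor jnrf rievh cage iymuk gbyfv ivkhh ozhid urfch
Hunk 6: at line 3 remove [ywpzn] add [wshw,xum] -> 16 lines: nyhao lht vawg hgw wshw xum dzufy gor jnrf rievh cage iymuk gbyfv ivkhh ozhid urfch
Final line count: 16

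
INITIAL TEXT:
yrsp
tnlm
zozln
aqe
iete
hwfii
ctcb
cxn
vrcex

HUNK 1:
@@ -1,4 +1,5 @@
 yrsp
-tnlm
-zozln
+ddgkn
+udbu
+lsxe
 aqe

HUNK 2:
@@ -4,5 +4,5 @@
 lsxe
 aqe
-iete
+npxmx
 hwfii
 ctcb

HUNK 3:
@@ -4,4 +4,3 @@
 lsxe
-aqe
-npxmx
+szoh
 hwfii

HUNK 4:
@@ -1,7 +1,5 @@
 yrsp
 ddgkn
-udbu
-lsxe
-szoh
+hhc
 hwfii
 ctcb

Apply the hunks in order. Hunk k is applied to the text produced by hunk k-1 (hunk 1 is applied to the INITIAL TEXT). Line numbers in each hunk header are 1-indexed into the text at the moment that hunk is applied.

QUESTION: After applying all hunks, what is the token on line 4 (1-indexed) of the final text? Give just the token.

Answer: hwfii

Derivation:
Hunk 1: at line 1 remove [tnlm,zozln] add [ddgkn,udbu,lsxe] -> 10 lines: yrsp ddgkn udbu lsxe aqe iete hwfii ctcb cxn vrcex
Hunk 2: at line 4 remove [iete] add [npxmx] -> 10 lines: yrsp ddgkn udbu lsxe aqe npxmx hwfii ctcb cxn vrcex
Hunk 3: at line 4 remove [aqe,npxmx] add [szoh] -> 9 lines: yrsp ddgkn udbu lsxe szoh hwfii ctcb cxn vrcex
Hunk 4: at line 1 remove [udbu,lsxe,szoh] add [hhc] -> 7 lines: yrsp ddgkn hhc hwfii ctcb cxn vrcex
Final line 4: hwfii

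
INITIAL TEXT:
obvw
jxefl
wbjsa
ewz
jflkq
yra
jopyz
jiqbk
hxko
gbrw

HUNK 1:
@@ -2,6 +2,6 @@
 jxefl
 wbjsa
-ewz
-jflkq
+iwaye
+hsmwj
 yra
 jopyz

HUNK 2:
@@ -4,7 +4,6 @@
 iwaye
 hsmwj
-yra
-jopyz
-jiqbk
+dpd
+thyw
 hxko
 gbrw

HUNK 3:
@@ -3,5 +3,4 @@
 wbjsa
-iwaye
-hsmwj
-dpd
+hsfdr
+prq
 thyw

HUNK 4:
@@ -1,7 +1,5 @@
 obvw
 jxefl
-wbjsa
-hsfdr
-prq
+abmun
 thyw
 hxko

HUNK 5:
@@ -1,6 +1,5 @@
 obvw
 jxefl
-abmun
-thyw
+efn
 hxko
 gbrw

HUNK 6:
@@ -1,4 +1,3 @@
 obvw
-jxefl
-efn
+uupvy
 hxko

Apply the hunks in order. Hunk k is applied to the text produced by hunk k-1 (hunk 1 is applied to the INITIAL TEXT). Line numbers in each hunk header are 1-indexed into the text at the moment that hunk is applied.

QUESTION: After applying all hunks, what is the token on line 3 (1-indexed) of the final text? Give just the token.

Answer: hxko

Derivation:
Hunk 1: at line 2 remove [ewz,jflkq] add [iwaye,hsmwj] -> 10 lines: obvw jxefl wbjsa iwaye hsmwj yra jopyz jiqbk hxko gbrw
Hunk 2: at line 4 remove [yra,jopyz,jiqbk] add [dpd,thyw] -> 9 lines: obvw jxefl wbjsa iwaye hsmwj dpd thyw hxko gbrw
Hunk 3: at line 3 remove [iwaye,hsmwj,dpd] add [hsfdr,prq] -> 8 lines: obvw jxefl wbjsa hsfdr prq thyw hxko gbrw
Hunk 4: at line 1 remove [wbjsa,hsfdr,prq] add [abmun] -> 6 lines: obvw jxefl abmun thyw hxko gbrw
Hunk 5: at line 1 remove [abmun,thyw] add [efn] -> 5 lines: obvw jxefl efn hxko gbrw
Hunk 6: at line 1 remove [jxefl,efn] add [uupvy] -> 4 lines: obvw uupvy hxko gbrw
Final line 3: hxko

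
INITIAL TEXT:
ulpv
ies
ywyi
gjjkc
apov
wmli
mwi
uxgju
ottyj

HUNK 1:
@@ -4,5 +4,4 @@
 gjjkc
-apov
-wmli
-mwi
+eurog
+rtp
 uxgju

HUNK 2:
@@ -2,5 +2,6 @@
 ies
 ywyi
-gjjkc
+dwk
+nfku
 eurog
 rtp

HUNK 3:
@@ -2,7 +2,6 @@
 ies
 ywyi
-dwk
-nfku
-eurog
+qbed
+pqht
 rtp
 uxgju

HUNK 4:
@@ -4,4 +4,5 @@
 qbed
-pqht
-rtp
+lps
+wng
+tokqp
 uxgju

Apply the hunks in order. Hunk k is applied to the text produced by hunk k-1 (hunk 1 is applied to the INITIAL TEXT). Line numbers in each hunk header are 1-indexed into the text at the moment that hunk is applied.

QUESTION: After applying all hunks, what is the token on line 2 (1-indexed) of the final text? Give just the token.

Hunk 1: at line 4 remove [apov,wmli,mwi] add [eurog,rtp] -> 8 lines: ulpv ies ywyi gjjkc eurog rtp uxgju ottyj
Hunk 2: at line 2 remove [gjjkc] add [dwk,nfku] -> 9 lines: ulpv ies ywyi dwk nfku eurog rtp uxgju ottyj
Hunk 3: at line 2 remove [dwk,nfku,eurog] add [qbed,pqht] -> 8 lines: ulpv ies ywyi qbed pqht rtp uxgju ottyj
Hunk 4: at line 4 remove [pqht,rtp] add [lps,wng,tokqp] -> 9 lines: ulpv ies ywyi qbed lps wng tokqp uxgju ottyj
Final line 2: ies

Answer: ies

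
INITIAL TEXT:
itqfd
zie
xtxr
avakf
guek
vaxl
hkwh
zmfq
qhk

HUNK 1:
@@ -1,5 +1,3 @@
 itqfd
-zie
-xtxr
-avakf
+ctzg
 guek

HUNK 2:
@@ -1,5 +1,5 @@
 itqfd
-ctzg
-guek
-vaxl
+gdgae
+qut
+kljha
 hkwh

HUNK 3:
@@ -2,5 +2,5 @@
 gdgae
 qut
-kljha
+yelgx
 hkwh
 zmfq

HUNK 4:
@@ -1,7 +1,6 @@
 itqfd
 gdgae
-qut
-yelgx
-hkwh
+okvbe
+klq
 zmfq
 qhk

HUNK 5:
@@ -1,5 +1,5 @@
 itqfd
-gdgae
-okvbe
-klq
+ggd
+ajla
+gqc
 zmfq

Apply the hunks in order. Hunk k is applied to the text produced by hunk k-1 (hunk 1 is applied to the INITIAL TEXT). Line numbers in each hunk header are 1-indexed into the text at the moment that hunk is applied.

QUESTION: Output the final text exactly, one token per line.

Answer: itqfd
ggd
ajla
gqc
zmfq
qhk

Derivation:
Hunk 1: at line 1 remove [zie,xtxr,avakf] add [ctzg] -> 7 lines: itqfd ctzg guek vaxl hkwh zmfq qhk
Hunk 2: at line 1 remove [ctzg,guek,vaxl] add [gdgae,qut,kljha] -> 7 lines: itqfd gdgae qut kljha hkwh zmfq qhk
Hunk 3: at line 2 remove [kljha] add [yelgx] -> 7 lines: itqfd gdgae qut yelgx hkwh zmfq qhk
Hunk 4: at line 1 remove [qut,yelgx,hkwh] add [okvbe,klq] -> 6 lines: itqfd gdgae okvbe klq zmfq qhk
Hunk 5: at line 1 remove [gdgae,okvbe,klq] add [ggd,ajla,gqc] -> 6 lines: itqfd ggd ajla gqc zmfq qhk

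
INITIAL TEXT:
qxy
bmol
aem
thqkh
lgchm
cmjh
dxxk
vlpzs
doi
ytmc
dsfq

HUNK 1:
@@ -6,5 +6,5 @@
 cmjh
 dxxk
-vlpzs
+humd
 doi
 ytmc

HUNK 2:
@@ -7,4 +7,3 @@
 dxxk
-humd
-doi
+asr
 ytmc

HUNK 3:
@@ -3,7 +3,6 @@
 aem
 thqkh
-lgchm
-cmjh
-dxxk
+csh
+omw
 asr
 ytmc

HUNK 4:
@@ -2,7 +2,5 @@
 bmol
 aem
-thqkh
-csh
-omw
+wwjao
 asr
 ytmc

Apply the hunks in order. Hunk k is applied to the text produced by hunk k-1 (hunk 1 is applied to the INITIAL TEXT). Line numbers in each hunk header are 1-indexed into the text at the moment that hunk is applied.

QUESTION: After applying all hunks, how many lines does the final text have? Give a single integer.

Answer: 7

Derivation:
Hunk 1: at line 6 remove [vlpzs] add [humd] -> 11 lines: qxy bmol aem thqkh lgchm cmjh dxxk humd doi ytmc dsfq
Hunk 2: at line 7 remove [humd,doi] add [asr] -> 10 lines: qxy bmol aem thqkh lgchm cmjh dxxk asr ytmc dsfq
Hunk 3: at line 3 remove [lgchm,cmjh,dxxk] add [csh,omw] -> 9 lines: qxy bmol aem thqkh csh omw asr ytmc dsfq
Hunk 4: at line 2 remove [thqkh,csh,omw] add [wwjao] -> 7 lines: qxy bmol aem wwjao asr ytmc dsfq
Final line count: 7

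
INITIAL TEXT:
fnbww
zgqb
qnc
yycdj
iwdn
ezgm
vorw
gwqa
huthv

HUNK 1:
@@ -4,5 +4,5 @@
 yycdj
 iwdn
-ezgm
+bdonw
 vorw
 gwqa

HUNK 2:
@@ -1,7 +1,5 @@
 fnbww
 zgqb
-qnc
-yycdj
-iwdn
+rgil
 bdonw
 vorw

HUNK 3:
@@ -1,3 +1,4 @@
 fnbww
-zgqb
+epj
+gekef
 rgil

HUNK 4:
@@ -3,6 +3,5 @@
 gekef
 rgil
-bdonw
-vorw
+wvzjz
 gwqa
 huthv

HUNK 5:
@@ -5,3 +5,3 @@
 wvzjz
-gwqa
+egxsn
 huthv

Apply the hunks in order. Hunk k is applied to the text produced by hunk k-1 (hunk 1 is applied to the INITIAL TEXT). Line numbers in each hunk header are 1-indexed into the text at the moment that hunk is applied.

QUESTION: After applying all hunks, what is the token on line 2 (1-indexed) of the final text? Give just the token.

Hunk 1: at line 4 remove [ezgm] add [bdonw] -> 9 lines: fnbww zgqb qnc yycdj iwdn bdonw vorw gwqa huthv
Hunk 2: at line 1 remove [qnc,yycdj,iwdn] add [rgil] -> 7 lines: fnbww zgqb rgil bdonw vorw gwqa huthv
Hunk 3: at line 1 remove [zgqb] add [epj,gekef] -> 8 lines: fnbww epj gekef rgil bdonw vorw gwqa huthv
Hunk 4: at line 3 remove [bdonw,vorw] add [wvzjz] -> 7 lines: fnbww epj gekef rgil wvzjz gwqa huthv
Hunk 5: at line 5 remove [gwqa] add [egxsn] -> 7 lines: fnbww epj gekef rgil wvzjz egxsn huthv
Final line 2: epj

Answer: epj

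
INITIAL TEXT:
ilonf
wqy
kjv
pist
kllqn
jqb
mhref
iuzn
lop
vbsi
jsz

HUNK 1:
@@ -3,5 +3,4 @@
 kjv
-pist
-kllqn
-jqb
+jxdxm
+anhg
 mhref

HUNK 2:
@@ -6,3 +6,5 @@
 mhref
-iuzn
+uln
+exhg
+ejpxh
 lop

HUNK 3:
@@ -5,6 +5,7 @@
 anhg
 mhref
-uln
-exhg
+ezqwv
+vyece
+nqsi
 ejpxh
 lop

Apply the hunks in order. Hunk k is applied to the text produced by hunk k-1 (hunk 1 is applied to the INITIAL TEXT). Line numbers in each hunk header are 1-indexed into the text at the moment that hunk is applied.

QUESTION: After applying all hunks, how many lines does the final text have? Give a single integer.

Answer: 13

Derivation:
Hunk 1: at line 3 remove [pist,kllqn,jqb] add [jxdxm,anhg] -> 10 lines: ilonf wqy kjv jxdxm anhg mhref iuzn lop vbsi jsz
Hunk 2: at line 6 remove [iuzn] add [uln,exhg,ejpxh] -> 12 lines: ilonf wqy kjv jxdxm anhg mhref uln exhg ejpxh lop vbsi jsz
Hunk 3: at line 5 remove [uln,exhg] add [ezqwv,vyece,nqsi] -> 13 lines: ilonf wqy kjv jxdxm anhg mhref ezqwv vyece nqsi ejpxh lop vbsi jsz
Final line count: 13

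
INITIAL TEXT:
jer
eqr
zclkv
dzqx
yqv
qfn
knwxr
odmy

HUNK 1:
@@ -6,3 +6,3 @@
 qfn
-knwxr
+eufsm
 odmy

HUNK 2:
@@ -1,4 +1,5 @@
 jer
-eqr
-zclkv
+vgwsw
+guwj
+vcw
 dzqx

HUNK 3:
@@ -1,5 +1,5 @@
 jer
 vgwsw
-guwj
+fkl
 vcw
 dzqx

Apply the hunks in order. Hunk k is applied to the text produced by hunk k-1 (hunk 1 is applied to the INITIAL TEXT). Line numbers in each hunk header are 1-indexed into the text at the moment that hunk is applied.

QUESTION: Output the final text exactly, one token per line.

Answer: jer
vgwsw
fkl
vcw
dzqx
yqv
qfn
eufsm
odmy

Derivation:
Hunk 1: at line 6 remove [knwxr] add [eufsm] -> 8 lines: jer eqr zclkv dzqx yqv qfn eufsm odmy
Hunk 2: at line 1 remove [eqr,zclkv] add [vgwsw,guwj,vcw] -> 9 lines: jer vgwsw guwj vcw dzqx yqv qfn eufsm odmy
Hunk 3: at line 1 remove [guwj] add [fkl] -> 9 lines: jer vgwsw fkl vcw dzqx yqv qfn eufsm odmy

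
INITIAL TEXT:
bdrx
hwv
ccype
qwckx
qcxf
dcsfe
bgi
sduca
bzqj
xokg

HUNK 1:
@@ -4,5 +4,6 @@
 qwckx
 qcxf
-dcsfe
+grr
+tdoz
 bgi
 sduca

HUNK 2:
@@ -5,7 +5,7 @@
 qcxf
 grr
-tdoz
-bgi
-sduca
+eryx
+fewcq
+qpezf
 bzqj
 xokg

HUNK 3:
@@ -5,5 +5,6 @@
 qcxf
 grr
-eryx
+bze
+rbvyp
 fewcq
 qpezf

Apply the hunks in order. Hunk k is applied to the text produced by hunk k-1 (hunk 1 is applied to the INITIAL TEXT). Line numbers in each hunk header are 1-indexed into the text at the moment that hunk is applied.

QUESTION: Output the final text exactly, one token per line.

Hunk 1: at line 4 remove [dcsfe] add [grr,tdoz] -> 11 lines: bdrx hwv ccype qwckx qcxf grr tdoz bgi sduca bzqj xokg
Hunk 2: at line 5 remove [tdoz,bgi,sduca] add [eryx,fewcq,qpezf] -> 11 lines: bdrx hwv ccype qwckx qcxf grr eryx fewcq qpezf bzqj xokg
Hunk 3: at line 5 remove [eryx] add [bze,rbvyp] -> 12 lines: bdrx hwv ccype qwckx qcxf grr bze rbvyp fewcq qpezf bzqj xokg

Answer: bdrx
hwv
ccype
qwckx
qcxf
grr
bze
rbvyp
fewcq
qpezf
bzqj
xokg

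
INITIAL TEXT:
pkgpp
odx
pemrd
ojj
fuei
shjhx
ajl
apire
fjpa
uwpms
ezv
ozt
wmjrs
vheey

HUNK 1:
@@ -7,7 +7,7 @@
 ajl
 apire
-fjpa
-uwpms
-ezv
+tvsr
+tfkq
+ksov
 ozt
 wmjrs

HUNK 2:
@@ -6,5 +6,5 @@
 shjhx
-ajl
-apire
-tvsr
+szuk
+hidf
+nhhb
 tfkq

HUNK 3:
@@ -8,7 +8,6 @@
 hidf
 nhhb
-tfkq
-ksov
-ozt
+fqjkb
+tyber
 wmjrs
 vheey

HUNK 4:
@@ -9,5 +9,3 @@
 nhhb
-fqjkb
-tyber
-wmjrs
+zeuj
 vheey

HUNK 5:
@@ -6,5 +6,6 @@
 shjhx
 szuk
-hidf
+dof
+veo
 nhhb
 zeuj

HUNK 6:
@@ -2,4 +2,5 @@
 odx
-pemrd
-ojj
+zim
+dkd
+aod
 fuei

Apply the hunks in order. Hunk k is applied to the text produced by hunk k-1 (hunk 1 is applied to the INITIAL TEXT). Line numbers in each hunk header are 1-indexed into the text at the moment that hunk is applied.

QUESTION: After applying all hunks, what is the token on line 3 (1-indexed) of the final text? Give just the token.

Hunk 1: at line 7 remove [fjpa,uwpms,ezv] add [tvsr,tfkq,ksov] -> 14 lines: pkgpp odx pemrd ojj fuei shjhx ajl apire tvsr tfkq ksov ozt wmjrs vheey
Hunk 2: at line 6 remove [ajl,apire,tvsr] add [szuk,hidf,nhhb] -> 14 lines: pkgpp odx pemrd ojj fuei shjhx szuk hidf nhhb tfkq ksov ozt wmjrs vheey
Hunk 3: at line 8 remove [tfkq,ksov,ozt] add [fqjkb,tyber] -> 13 lines: pkgpp odx pemrd ojj fuei shjhx szuk hidf nhhb fqjkb tyber wmjrs vheey
Hunk 4: at line 9 remove [fqjkb,tyber,wmjrs] add [zeuj] -> 11 lines: pkgpp odx pemrd ojj fuei shjhx szuk hidf nhhb zeuj vheey
Hunk 5: at line 6 remove [hidf] add [dof,veo] -> 12 lines: pkgpp odx pemrd ojj fuei shjhx szuk dof veo nhhb zeuj vheey
Hunk 6: at line 2 remove [pemrd,ojj] add [zim,dkd,aod] -> 13 lines: pkgpp odx zim dkd aod fuei shjhx szuk dof veo nhhb zeuj vheey
Final line 3: zim

Answer: zim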